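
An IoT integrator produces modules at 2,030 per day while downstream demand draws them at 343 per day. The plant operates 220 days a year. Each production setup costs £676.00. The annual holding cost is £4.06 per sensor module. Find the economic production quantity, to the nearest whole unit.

Annual demand D = 343 × 220 = 75,460.
Production build-up factor (1 − d/p) = 1 − 343/2,030 = 0.8310.
Q* = √(2DS / (H(1 − d/p))) = √(2 × 75,460 × 676 / (4.06 × 0.8310)).
= √(102,021,920 / 3.374) ≈ 5498.880.

Q* ≈ 5,499 modules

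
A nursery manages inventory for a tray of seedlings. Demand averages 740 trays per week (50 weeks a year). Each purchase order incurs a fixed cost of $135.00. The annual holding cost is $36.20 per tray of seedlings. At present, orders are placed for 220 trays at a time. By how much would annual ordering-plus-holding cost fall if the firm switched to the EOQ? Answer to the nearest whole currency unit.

Extra cost ≈ $7,670 per year

Annual demand D = 740 × 50 = 37,000.
EOQ = √(2DS/H) = √(2 × 37,000 × 135 / 36.2) ≈ 525.33.
Cost at Q* = (D/Q*)S + (Q*/2)H = √(2DSH) ≈ $19,016.78.
Cost at Q = 220: (37,000/220)×135 + (220/2)×36.2 = $22,704.55 + $3,982.00 = $26,686.55.
Excess = $26,686.55 − $19,016.78 = $7,669.76.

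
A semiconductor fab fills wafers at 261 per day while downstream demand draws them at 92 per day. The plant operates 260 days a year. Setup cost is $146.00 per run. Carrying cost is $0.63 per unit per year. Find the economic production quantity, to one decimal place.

Annual demand D = 92 × 260 = 23,920.
Production build-up factor (1 − d/p) = 1 − 92/261 = 0.6475.
Q* = √(2DS / (H(1 − d/p))) = √(2 × 23,920 × 146 / (0.63 × 0.6475)).
= √(6,984,640 / 0.4079) ≈ 4137.887.

Q* ≈ 4,137.9 wafers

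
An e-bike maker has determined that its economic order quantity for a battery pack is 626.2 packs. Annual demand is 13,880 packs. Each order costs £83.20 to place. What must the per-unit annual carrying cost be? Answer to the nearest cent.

The basic EOQ model gives Q* = √(2DS/H); rearrange for the unknown.
From Q* = √(2DS/H): H = 2DS / Q*² = 2 × 13,880 × 83.2 / 626.2² = 5.8900.

H ≈ £5.89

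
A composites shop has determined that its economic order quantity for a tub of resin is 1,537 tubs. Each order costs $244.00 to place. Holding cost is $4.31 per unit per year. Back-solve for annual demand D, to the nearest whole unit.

Squaring Q* = √(2DS/H) gives Q*² = 2DS/H.
From Q* = √(2DS/H): D = Q*²H / (2S) = 1,537² × 4.31 / (2 × 244) = 20864.366.

D ≈ 20,864 tubs per year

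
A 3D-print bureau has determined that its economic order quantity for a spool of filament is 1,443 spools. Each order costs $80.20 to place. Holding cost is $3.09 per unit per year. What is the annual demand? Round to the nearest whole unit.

D ≈ 40,113 spools per year

The basic EOQ model gives Q* = √(2DS/H); rearrange for the unknown.
From Q* = √(2DS/H): D = Q*²H / (2S) = 1,443² × 3.09 / (2 × 80.2) = 40113.151.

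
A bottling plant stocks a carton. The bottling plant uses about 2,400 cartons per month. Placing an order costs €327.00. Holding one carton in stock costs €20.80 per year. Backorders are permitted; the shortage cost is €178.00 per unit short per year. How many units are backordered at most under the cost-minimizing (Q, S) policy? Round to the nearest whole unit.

Annual demand D = 2,400 × 12 = 28,800.
With planned backorders, Q* = √(2DS/H) · √((H+B)/B).
√(2DS/H) = √(2 × 28,800 × 327 / 20.8) = 951.598.
√((H+B)/B) = √((20.8+178)/178) = 1.0568.
Q* ≈ 1005.661.
S* = Q* · H/(H+B) = 1005.661 × 20.8/198.8 ≈ 105.220.

S* ≈ 105 cartons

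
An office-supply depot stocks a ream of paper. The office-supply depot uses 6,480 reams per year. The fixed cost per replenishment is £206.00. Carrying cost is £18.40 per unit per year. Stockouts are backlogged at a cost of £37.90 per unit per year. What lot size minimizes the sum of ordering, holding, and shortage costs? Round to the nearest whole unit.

Q* ≈ 464 reams

With planned backorders, Q* = √(2DS/H) · √((H+B)/B).
√(2DS/H) = √(2 × 6,480 × 206 / 18.4) = 380.914.
√((H+B)/B) = √((18.4+37.9)/37.9) = 1.2188.
Q* ≈ 464.261.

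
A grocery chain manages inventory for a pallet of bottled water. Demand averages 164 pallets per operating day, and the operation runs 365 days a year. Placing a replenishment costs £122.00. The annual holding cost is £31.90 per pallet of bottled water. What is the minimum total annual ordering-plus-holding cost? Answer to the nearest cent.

TC* ≈ £21,585.33

Annual demand D = 164 × 365 = 59,860.
The optimal lot size = √(2DS/H) = √(2 × 59,860 × 122 / 31.9) ≈ 676.66.
At Q*, ordering cost (D/Q*)S equals holding cost (Q*/2)H, each = √(DSH/2).
Minimum total = √(2DSH) = √(2 × 59,860 × 122 × 31.9) ≈ 21585.326.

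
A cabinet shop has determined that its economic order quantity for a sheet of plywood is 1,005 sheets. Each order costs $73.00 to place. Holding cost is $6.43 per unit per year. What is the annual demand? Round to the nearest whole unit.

D ≈ 44,483 sheets per year

Invert the EOQ relation Q*² = 2DS/H.
From Q* = √(2DS/H): D = Q*²H / (2S) = 1,005² × 6.43 / (2 × 73) = 44482.608.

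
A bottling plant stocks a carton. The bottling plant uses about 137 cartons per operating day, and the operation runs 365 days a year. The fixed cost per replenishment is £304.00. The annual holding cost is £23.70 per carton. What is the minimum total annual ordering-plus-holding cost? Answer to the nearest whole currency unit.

TC* ≈ £26,843

Annual demand D = 137 × 365 = 50,005.
The optimal lot size = √(2DS/H) = √(2 × 50,005 × 304 / 23.7) ≈ 1132.62.
At the optimum the two cost components are equal, so total cost = 2·(Q*/2)H = Q*·H.
Minimum total = √(2DSH) = √(2 × 50,005 × 304 × 23.7) ≈ 26843.101.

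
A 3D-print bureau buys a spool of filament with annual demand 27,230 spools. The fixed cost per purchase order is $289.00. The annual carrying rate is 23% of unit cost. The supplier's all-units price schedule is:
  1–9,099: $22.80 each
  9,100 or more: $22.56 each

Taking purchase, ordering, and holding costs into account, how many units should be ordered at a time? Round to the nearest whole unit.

Q* ≈ 1,732 spools

Holding cost per unit per year at price C is H = 0.23·C.
For each price level, check whether its EOQ is feasible; otherwise the best quantity at that price is the breakpoint.
EOQ at $22.80 = 1732.4 (feasible in tier 1): TC = 27,230×$22.80 + (27,230/1732.4)×289 + (1732.4/2)×0.23×$22.80 = $629,928.88.
EOQ at $22.56 = 1741.6 < 9100, so use break Q=9100: TC = 27,230×$22.56 + (27,230/9100.0)×289 + (9100.0/2)×0.23×$22.56 = $638,782.62.
Lowest total cost is $629,928.88 at Q = 1732.4.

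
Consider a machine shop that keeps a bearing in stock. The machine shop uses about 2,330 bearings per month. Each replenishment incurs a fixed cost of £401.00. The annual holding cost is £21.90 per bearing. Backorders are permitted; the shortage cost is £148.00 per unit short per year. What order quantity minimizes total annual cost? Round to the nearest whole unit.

Annual demand D = 2,330 × 12 = 27,960.
With planned backorders, Q* = √(2DS/H) · √((H+B)/B).
√(2DS/H) = √(2 × 27,960 × 401 / 21.9) = 1011.891.
√((H+B)/B) = √((21.9+148)/148) = 1.0714.
Q* ≈ 1084.175.

Q* ≈ 1,084 bearings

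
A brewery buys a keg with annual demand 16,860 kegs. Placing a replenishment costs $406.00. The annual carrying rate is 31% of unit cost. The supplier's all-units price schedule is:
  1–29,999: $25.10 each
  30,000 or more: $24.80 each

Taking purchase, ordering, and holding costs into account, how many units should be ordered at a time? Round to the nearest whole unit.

Q* ≈ 1,326 kegs

Holding cost per unit per year at price C is H = 0.31·C.
For each price level, check whether its EOQ is feasible; otherwise the best quantity at that price is the breakpoint.
EOQ at $25.10 = 1326.4 (feasible in tier 1): TC = 16,860×$25.10 + (16,860/1326.4)×406 + (1326.4/2)×0.31×$25.10 = $433,507.06.
EOQ at $24.80 = 1334.4 < 30000, so use break Q=30000: TC = 16,860×$24.80 + (16,860/30000.0)×406 + (30000.0/2)×0.31×$24.80 = $533,676.17.
Lowest total cost is $433,507.06 at Q = 1326.4.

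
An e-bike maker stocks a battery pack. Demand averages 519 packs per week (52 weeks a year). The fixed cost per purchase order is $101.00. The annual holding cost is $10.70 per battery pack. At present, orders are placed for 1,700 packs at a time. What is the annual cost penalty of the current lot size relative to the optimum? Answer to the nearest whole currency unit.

Annual demand D = 519 × 52 = 26,988.
EOQ = √(2DS/H) = √(2 × 26,988 × 101 / 10.7) ≈ 713.79.
Cost at Q* = (D/Q*)S + (Q*/2)H = √(2DSH) ≈ $7,637.53.
Cost at Q = 1,700: (26,988/1,700)×101 + (1,700/2)×10.7 = $1,603.40 + $9,095.00 = $10,698.40.
Excess = $10,698.40 − $7,637.53 = $3,060.87.

Extra cost ≈ $3,061 per year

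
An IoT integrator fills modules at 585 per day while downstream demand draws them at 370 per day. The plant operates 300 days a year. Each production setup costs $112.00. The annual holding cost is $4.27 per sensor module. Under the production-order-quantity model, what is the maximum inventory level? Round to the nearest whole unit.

I_max ≈ 1,463 modules

Annual demand D = 370 × 300 = 111,000.
Production build-up factor (1 − d/p) = 1 − 370/585 = 0.3675.
Q* = √(2DS / (H(1 − d/p))) = √(2 × 111,000 × 112 / (4.27 × 0.3675)).
= √(24,864,000 / 1.5693) ≈ 3980.433.
Maximum inventory = Q*(1 − d/p) = 3980.433 × 0.3675 ≈ 1462.894.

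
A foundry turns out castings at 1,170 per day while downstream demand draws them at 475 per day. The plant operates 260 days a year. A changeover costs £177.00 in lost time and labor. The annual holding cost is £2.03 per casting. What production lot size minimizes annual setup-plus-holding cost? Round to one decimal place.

Q* ≈ 6,021.3 castings

Annual demand D = 475 × 260 = 123,500.
Production build-up factor (1 − d/p) = 1 − 475/1,170 = 0.5940.
Q* = √(2DS / (H(1 − d/p))) = √(2 × 123,500 × 177 / (2.03 × 0.5940)).
= √(43,719,000 / 1.2059) ≈ 6021.263.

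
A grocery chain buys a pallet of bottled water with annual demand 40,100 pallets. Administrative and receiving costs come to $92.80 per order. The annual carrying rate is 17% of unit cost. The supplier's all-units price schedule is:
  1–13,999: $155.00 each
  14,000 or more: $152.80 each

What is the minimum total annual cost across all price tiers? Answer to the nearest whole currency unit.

TC* ≈ $6,229,504

Holding cost per unit per year at price C is H = 0.17·C.
For each price level, check whether its EOQ is feasible; otherwise the best quantity at that price is the breakpoint.
EOQ at $155.00 = 531.5 (feasible in tier 1): TC = 40,100×$155.00 + (40,100/531.5)×92.8 + (531.5/2)×0.17×$155.00 = $6,229,503.98.
EOQ at $152.80 = 535.3 < 14000, so use break Q=14000: TC = 40,100×$152.80 + (40,100/14000.0)×92.8 + (14000.0/2)×0.17×$152.80 = $6,309,377.81.
Lowest total cost among the candidates is at Q = 531.5.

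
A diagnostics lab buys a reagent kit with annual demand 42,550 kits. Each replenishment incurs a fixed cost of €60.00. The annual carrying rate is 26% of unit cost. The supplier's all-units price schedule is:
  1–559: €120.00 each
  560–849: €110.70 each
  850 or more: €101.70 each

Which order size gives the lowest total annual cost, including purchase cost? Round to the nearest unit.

Holding cost per unit per year at price C is H = 0.26·C.
Evaluate total cost at each tier's feasible EOQ or, if the EOQ is below the tier, at the tier's minimum quantity.
EOQ at €120.00 = 404.5 (feasible in tier 1): TC = 42,550×€120.00 + (42,550/404.5)×60 + (404.5/2)×0.26×€120.00 = €5,118,621.70.
EOQ at €110.70 = 421.2 < 560, so use break Q=560: TC = 42,550×€110.70 + (42,550/560.0)×60 + (560.0/2)×0.26×€110.70 = €4,722,902.89.
EOQ at €101.70 = 439.4 < 850, so use break Q=850: TC = 42,550×€101.70 + (42,550/850.0)×60 + (850.0/2)×0.26×€101.70 = €4,341,576.38.
Lowest total cost is €4,341,576.38 at Q = 850.0.

Q* ≈ 850 kits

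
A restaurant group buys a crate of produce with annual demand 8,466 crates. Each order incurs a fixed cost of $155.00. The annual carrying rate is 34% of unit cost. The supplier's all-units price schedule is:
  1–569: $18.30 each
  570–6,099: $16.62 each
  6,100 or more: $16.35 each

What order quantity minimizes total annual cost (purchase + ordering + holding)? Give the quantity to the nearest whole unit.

Q* ≈ 681 crates

Holding cost per unit per year at price C is H = 0.34·C.
For each price level, check whether its EOQ is feasible; otherwise the best quantity at that price is the breakpoint.
Tier 1 ($18.30): EOQ = 649.5 exceeds tier's upper bound 569, so this tier is dominated.
EOQ at $16.62 = 681.5 (feasible in tier 2): TC = 8,466×$16.62 + (8,466/681.5)×155 + (681.5/2)×0.34×$16.62 = $144,555.93.
EOQ at $16.35 = 687.1 < 6100, so use break Q=6100: TC = 8,466×$16.35 + (8,466/6100.0)×155 + (6100.0/2)×0.34×$16.35 = $155,589.17.
Lowest total cost is $144,555.93 at Q = 681.5.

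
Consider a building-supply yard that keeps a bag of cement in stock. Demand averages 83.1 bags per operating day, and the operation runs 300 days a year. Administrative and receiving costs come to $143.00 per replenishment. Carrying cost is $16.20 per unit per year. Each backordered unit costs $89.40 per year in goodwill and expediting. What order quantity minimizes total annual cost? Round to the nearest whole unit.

Q* ≈ 721 bags

Annual demand D = 83.1 × 300 = 24,930.
With planned backorders, Q* = √(2DS/H) · √((H+B)/B).
√(2DS/H) = √(2 × 24,930 × 143 / 16.2) = 663.417.
√((H+B)/B) = √((16.2+89.4)/89.4) = 1.0868.
Q* ≈ 721.024.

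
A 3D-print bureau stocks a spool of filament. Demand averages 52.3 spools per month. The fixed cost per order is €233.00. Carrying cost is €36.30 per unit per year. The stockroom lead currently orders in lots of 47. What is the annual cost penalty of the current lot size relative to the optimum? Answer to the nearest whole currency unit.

Annual demand D = 52.3 × 12 = 627.6.
EOQ = √(2DS/H) = √(2 × 627.6 × 233 / 36.3) ≈ 89.76.
Cost at Q* = (D/Q*)S + (Q*/2)H = √(2DSH) ≈ €3,258.28.
Cost at Q = 47: (627.6/47)×233 + (47/2)×36.3 = €3,111.29 + €853.05 = €3,964.34.
Excess = €3,964.34 − €3,258.28 = €706.07.

Extra cost ≈ €706 per year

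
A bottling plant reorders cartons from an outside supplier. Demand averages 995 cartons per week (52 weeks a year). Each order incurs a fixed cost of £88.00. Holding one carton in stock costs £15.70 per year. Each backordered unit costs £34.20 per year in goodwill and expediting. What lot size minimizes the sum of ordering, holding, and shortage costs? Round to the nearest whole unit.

Annual demand D = 995 × 52 = 51,740.
With planned backorders, Q* = √(2DS/H) · √((H+B)/B).
√(2DS/H) = √(2 × 51,740 × 88 / 15.7) = 761.587.
√((H+B)/B) = √((15.7+34.2)/34.2) = 1.2079.
Q* ≈ 919.935.

Q* ≈ 920 cartons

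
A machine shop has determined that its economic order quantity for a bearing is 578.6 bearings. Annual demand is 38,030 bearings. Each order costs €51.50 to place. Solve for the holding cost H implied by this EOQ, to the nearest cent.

Invert the EOQ relation Q*² = 2DS/H.
From Q* = √(2DS/H): H = 2DS / Q*² = 2 × 38,030 × 51.5 / 578.6² = 11.7006.

H ≈ €11.70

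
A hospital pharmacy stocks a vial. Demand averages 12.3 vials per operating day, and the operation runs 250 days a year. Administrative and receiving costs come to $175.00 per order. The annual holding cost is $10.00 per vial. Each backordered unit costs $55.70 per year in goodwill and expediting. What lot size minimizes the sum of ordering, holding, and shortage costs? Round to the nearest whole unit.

Annual demand D = 12.3 × 250 = 3,075.
With planned backorders, Q* = √(2DS/H) · √((H+B)/B).
√(2DS/H) = √(2 × 3,075 × 175 / 10) = 328.062.
√((H+B)/B) = √((10+55.7)/55.7) = 1.0861.
Q* ≈ 356.297.

Q* ≈ 356 vials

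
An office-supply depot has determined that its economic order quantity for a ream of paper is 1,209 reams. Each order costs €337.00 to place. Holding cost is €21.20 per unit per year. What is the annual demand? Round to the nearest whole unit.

Invert the EOQ relation Q*² = 2DS/H.
From Q* = √(2DS/H): D = Q*²H / (2S) = 1,209² × 21.2 / (2 × 337) = 45975.723.

D ≈ 45,976 reams per year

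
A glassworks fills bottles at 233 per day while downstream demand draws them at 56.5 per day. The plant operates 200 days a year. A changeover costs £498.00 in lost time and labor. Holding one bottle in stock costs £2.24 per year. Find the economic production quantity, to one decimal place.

Annual demand D = 56.5 × 200 = 11,300.
Production build-up factor (1 − d/p) = 1 − 56.5/233 = 0.7575.
Q* = √(2DS / (H(1 − d/p))) = √(2 × 11,300 × 498 / (2.24 × 0.7575)).
= √(11,254,800 / 1.6968) ≈ 2575.434.

Q* ≈ 2,575.4 bottles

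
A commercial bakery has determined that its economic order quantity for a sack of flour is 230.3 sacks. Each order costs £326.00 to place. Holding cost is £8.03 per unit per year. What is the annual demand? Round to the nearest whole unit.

D ≈ 653 sacks per year

Squaring Q* = √(2DS/H) gives Q*² = 2DS/H.
From Q* = √(2DS/H): D = Q*²H / (2S) = 230.3² × 8.03 / (2 × 326) = 653.215.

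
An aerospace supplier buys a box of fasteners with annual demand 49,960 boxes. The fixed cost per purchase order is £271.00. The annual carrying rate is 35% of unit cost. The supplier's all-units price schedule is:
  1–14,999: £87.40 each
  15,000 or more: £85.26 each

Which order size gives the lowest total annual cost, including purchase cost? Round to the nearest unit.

Q* ≈ 941 boxes

Holding cost per unit per year at price C is H = 0.35·C.
Candidates are each tier's EOQ (if it falls in that tier) and each price-break quantity.
EOQ at £87.40 = 940.9 (feasible in tier 1): TC = 49,960×£87.40 + (49,960/940.9)×271 + (940.9/2)×0.35×£87.40 = £4,395,284.65.
EOQ at £85.26 = 952.6 < 15000, so use break Q=15000: TC = 49,960×£85.26 + (49,960/15000.0)×271 + (15000.0/2)×0.35×£85.26 = £4,484,299.71.
Lowest total cost is £4,395,284.65 at Q = 940.9.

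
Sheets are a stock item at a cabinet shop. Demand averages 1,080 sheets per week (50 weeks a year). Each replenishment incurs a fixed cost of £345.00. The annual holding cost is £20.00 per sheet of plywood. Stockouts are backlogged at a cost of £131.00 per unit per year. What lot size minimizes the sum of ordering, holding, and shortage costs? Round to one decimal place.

Q* ≈ 1,465.4 sheets

Annual demand D = 1,080 × 50 = 54,000.
With planned backorders, Q* = √(2DS/H) · √((H+B)/B).
√(2DS/H) = √(2 × 54,000 × 345 / 20) = 1364.918.
√((H+B)/B) = √((20+131)/131) = 1.0736.
Q* ≈ 1465.410.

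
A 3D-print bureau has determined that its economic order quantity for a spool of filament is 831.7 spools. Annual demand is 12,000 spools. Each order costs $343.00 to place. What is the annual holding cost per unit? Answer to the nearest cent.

H ≈ $11.90

The basic EOQ model gives Q* = √(2DS/H); rearrange for the unknown.
From Q* = √(2DS/H): H = 2DS / Q*² = 2 × 12,000 × 343 / 831.7² = 11.9007.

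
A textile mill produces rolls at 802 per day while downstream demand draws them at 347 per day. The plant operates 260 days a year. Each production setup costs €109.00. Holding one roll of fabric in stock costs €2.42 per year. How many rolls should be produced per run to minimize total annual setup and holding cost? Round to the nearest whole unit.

Annual demand D = 347 × 260 = 90,220.
Production build-up factor (1 − d/p) = 1 − 347/802 = 0.5673.
Q* = √(2DS / (H(1 − d/p))) = √(2 × 90,220 × 109 / (2.42 × 0.5673)).
= √(19,667,960 / 1.3729) ≈ 3784.892.

Q* ≈ 3,785 rolls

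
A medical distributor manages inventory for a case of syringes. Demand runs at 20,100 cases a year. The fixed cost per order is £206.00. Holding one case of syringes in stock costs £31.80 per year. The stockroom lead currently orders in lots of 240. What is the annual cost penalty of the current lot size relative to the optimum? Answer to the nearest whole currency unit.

EOQ = √(2DS/H) = √(2 × 20,100 × 206 / 31.8) ≈ 510.31.
Cost at Q* = (D/Q*)S + (Q*/2)H = √(2DSH) ≈ £16,227.82.
Cost at Q = 240: (20,100/240)×206 + (240/2)×31.8 = £17,252.50 + £3,816.00 = £21,068.50.
Excess = £21,068.50 − £16,227.82 = £4,840.68.

Extra cost ≈ £4,841 per year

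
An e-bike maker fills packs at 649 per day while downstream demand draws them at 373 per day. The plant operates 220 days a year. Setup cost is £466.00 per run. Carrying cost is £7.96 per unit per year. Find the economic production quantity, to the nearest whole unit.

Annual demand D = 373 × 220 = 82,060.
Production build-up factor (1 − d/p) = 1 − 373/649 = 0.4253.
Q* = √(2DS / (H(1 − d/p))) = √(2 × 82,060 × 466 / (7.96 × 0.4253)).
= √(76,479,920 / 3.3851) ≈ 4753.188.

Q* ≈ 4,753 packs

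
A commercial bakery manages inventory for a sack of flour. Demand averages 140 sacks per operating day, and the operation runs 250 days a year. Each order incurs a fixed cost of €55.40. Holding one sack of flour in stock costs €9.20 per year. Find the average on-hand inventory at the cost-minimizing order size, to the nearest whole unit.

Average inventory ≈ 325 sacks

Annual demand D = 140 × 250 = 35,000.
EOQ = √(2DS/H) = √(2 × 35,000 × 55.4 / 9.2) ≈ 649.25.
Average inventory = Q*/2 ≈ 649.25 / 2 = 324.624.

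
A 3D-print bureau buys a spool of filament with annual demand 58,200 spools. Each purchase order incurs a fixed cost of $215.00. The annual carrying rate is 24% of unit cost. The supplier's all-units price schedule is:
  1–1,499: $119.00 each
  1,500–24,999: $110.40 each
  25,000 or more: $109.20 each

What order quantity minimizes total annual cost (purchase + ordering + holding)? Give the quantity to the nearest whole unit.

Q* ≈ 1,500 spools

Holding cost per unit per year at price C is H = 0.24·C.
For each price level, check whether its EOQ is feasible; otherwise the best quantity at that price is the breakpoint.
EOQ at $119.00 = 936.1 (feasible in tier 1): TC = 58,200×$119.00 + (58,200/936.1)×215 + (936.1/2)×0.24×$119.00 = $6,952,534.67.
EOQ at $110.40 = 971.9 < 1500, so use break Q=1500: TC = 58,200×$110.40 + (58,200/1500.0)×215 + (1500.0/2)×0.24×$110.40 = $6,453,494.00.
EOQ at $109.20 = 977.2 < 25000, so use break Q=25000: TC = 58,200×$109.20 + (58,200/25000.0)×215 + (25000.0/2)×0.24×$109.20 = $6,683,540.52.
Lowest total cost is $6,453,494.00 at Q = 1500.0.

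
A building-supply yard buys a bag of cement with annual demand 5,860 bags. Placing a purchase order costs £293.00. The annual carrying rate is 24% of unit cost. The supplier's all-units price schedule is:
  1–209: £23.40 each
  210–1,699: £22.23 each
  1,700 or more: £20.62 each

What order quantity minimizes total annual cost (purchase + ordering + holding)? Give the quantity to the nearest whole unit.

Holding cost per unit per year at price C is H = 0.24·C.
For each price level, check whether its EOQ is feasible; otherwise the best quantity at that price is the breakpoint.
Tier 1 (£23.40): EOQ = 782.0 exceeds tier's upper bound 209, so this tier is dominated.
EOQ at £22.23 = 802.3 (feasible in tier 2): TC = 5,860×£22.23 + (5,860/802.3)×293 + (802.3/2)×0.24×£22.23 = £134,548.09.
EOQ at £20.62 = 833.0 < 1700, so use break Q=1700: TC = 5,860×£20.62 + (5,860/1700.0)×293 + (1700.0/2)×0.24×£20.62 = £126,049.67.
Lowest total cost is £126,049.67 at Q = 1700.0.

Q* ≈ 1,700 bags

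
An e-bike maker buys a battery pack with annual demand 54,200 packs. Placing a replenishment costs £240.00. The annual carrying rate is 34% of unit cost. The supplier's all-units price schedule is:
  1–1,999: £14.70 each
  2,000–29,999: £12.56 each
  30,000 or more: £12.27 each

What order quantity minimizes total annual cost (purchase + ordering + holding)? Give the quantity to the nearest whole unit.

Q* ≈ 2,468 packs

Holding cost per unit per year at price C is H = 0.34·C.
Candidates are each tier's EOQ (if it falls in that tier) and each price-break quantity.
Tier 1 (£14.70): EOQ = 2281.5 exceeds tier's upper bound 1999, so this tier is dominated.
EOQ at £12.56 = 2468.2 (feasible in tier 2): TC = 54,200×£12.56 + (54,200/2468.2)×240 + (2468.2/2)×0.34×£12.56 = £691,292.34.
EOQ at £12.27 = 2497.2 < 30000, so use break Q=30000: TC = 54,200×£12.27 + (54,200/30000.0)×240 + (30000.0/2)×0.34×£12.27 = £728,044.60.
Lowest total cost is £691,292.34 at Q = 2468.2.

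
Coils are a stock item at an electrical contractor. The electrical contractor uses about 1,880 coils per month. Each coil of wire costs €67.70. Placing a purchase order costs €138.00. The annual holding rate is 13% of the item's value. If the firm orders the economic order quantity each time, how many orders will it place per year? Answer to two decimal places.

N ≈ 26.82 orders per year

Annual demand D = 1,880 × 12 = 22,560.
Holding cost H = 0.13 × €67.70 = €8.8010 per unit per year.
Q* = √(2DS/H) = √(2 × 22,560 × 138 / 8.801) ≈ 841.12.
Orders per year = D / Q* = 22,560 / 841.12 ≈ 26.821.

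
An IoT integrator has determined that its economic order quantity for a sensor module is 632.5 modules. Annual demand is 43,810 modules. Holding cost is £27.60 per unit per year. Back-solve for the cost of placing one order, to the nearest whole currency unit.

The basic EOQ model gives Q* = √(2DS/H); rearrange for the unknown.
From Q* = √(2DS/H): S = Q*²H / (2D) = 632.5² × 27.6 / (2 × 43,810) = 126.0163.

S ≈ £126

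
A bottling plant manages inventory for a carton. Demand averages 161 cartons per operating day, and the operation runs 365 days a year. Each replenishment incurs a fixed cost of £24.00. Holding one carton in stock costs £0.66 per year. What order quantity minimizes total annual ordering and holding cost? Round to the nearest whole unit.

Annual demand D = 161 × 365 = 58,765.
EOQ = √(2DS / H) = √(2 × 58,765 × 24 / 0.66).
= √(2,820,720 / 0.66) = √4,273,818.1818 ≈ 2067.321.

Q* ≈ 2,067 cartons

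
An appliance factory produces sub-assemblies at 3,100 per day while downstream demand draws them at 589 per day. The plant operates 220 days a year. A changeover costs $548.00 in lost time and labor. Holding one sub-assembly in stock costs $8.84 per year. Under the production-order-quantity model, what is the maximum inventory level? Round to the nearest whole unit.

Annual demand D = 589 × 220 = 129,580.
Production build-up factor (1 − d/p) = 1 − 589/3,100 = 0.8100.
Q* = √(2DS / (H(1 − d/p))) = √(2 × 129,580 × 548 / (8.84 × 0.8100)).
= √(142,019,680 / 7.1604) ≈ 4453.543.
Maximum inventory = Q*(1 − d/p) = 4453.543 × 0.8100 ≈ 3607.370.

I_max ≈ 3,607 sub-assemblies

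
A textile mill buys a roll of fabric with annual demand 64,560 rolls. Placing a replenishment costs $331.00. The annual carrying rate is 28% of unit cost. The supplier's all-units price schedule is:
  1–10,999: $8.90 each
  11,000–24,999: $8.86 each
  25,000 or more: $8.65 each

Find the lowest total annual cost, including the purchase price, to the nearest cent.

TC* ≈ $584,904.12

Holding cost per unit per year at price C is H = 0.28·C.
For each price level, check whether its EOQ is feasible; otherwise the best quantity at that price is the breakpoint.
EOQ at $8.90 = 4141.3 (feasible in tier 1): TC = 64,560×$8.90 + (64,560/4141.3)×331 + (4141.3/2)×0.28×$8.90 = $584,904.12.
EOQ at $8.86 = 4150.6 < 11000, so use break Q=11000: TC = 64,560×$8.86 + (64,560/11000.0)×331 + (11000.0/2)×0.28×$8.86 = $587,588.67.
EOQ at $8.65 = 4200.7 < 25000, so use break Q=25000: TC = 64,560×$8.65 + (64,560/25000.0)×331 + (25000.0/2)×0.28×$8.65 = $589,573.77.
Lowest total cost among the candidates is at Q = 4141.3.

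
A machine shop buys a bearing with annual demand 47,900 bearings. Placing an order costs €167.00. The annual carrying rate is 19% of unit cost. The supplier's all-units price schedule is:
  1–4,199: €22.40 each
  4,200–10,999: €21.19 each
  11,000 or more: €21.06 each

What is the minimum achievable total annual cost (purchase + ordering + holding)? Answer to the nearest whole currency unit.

Holding cost per unit per year at price C is H = 0.19·C.
Evaluate total cost at each tier's feasible EOQ or, if the EOQ is below the tier, at the tier's minimum quantity.
EOQ at €22.40 = 1938.8 (feasible in tier 1): TC = 47,900×€22.40 + (47,900/1938.8)×167 + (1938.8/2)×0.19×€22.40 = €1,081,211.67.
EOQ at €21.19 = 1993.4 < 4200, so use break Q=4200: TC = 47,900×€21.19 + (47,900/4200.0)×167 + (4200.0/2)×0.19×€21.19 = €1,025,360.41.
EOQ at €21.06 = 1999.6 < 11000, so use break Q=11000: TC = 47,900×€21.06 + (47,900/11000.0)×167 + (11000.0/2)×0.19×€21.06 = €1,031,508.91.
Lowest total cost among the candidates is at Q = 4200.0.

TC* ≈ €1,025,360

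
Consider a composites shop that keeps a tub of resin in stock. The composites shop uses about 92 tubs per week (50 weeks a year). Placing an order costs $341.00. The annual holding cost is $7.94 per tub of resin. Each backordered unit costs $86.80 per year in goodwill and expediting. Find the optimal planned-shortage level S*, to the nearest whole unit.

S* ≈ 55 tubs

Annual demand D = 92 × 50 = 4,600.
With planned backorders, Q* = √(2DS/H) · √((H+B)/B).
√(2DS/H) = √(2 × 4,600 × 341 / 7.94) = 628.580.
√((H+B)/B) = √((7.94+86.8)/86.8) = 1.0447.
Q* ≈ 656.701.
S* = Q* · H/(H+B) = 656.701 × 7.94/94.74 ≈ 55.037.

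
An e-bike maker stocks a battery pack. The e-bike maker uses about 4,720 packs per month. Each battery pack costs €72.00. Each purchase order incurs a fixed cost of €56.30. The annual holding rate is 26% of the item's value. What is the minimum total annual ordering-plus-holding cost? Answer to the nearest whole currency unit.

Annual demand D = 4,720 × 12 = 56,640.
Holding cost H = 0.26 × €72.00 = €18.7200 per unit per year.
EOQ = √(2DS/H) = √(2 × 56,640 × 56.3 / 18.72) ≈ 583.68.
At Q*, ordering cost (D/Q*)S equals holding cost (Q*/2)H, each = √(DSH/2).
Minimum total = √(2DSH) = √(2 × 56,640 × 56.3 × 18.72) ≈ 10926.567.

TC* ≈ €10,927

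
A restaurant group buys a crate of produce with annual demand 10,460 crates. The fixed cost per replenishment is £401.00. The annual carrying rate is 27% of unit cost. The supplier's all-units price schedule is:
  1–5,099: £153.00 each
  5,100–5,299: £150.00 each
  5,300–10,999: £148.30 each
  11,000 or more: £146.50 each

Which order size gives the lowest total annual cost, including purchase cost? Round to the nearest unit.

Q* ≈ 451 crates

Holding cost per unit per year at price C is H = 0.27·C.
For each price level, check whether its EOQ is feasible; otherwise the best quantity at that price is the breakpoint.
EOQ at £153.00 = 450.6 (feasible in tier 1): TC = 10,460×£153.00 + (10,460/450.6)×401 + (450.6/2)×0.27×£153.00 = £1,618,995.75.
EOQ at £150.00 = 455.1 < 5100, so use break Q=5100: TC = 10,460×£150.00 + (10,460/5100.0)×401 + (5100.0/2)×0.27×£150.00 = £1,673,097.44.
EOQ at £148.30 = 457.7 < 5300, so use break Q=5300: TC = 10,460×£148.30 + (10,460/5300.0)×401 + (5300.0/2)×0.27×£148.30 = £1,658,118.06.
EOQ at £146.50 = 460.5 < 11000, so use break Q=11000: TC = 10,460×£146.50 + (10,460/11000.0)×401 + (11000.0/2)×0.27×£146.50 = £1,750,323.81.
Lowest total cost is £1,618,995.75 at Q = 450.6.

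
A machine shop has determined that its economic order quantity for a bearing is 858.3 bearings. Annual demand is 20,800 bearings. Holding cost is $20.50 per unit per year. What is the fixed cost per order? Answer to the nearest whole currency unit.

The basic EOQ model gives Q* = √(2DS/H); rearrange for the unknown.
From Q* = √(2DS/H): S = Q*²H / (2D) = 858.3² × 20.5 / (2 × 20,800) = 363.0269.

S ≈ $363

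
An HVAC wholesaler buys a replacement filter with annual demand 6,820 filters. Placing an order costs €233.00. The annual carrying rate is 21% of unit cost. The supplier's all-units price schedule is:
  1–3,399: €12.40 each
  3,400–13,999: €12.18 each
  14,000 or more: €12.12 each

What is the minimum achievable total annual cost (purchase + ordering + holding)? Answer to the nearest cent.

TC* ≈ €87,444.77

Holding cost per unit per year at price C is H = 0.21·C.
For each price level, check whether its EOQ is feasible; otherwise the best quantity at that price is the breakpoint.
EOQ at €12.40 = 1104.8 (feasible in tier 1): TC = 6,820×€12.40 + (6,820/1104.8)×233 + (1104.8/2)×0.21×€12.40 = €87,444.77.
EOQ at €12.18 = 1114.7 < 3400, so use break Q=3400: TC = 6,820×€12.18 + (6,820/3400.0)×233 + (3400.0/2)×0.21×€12.18 = €87,883.23.
EOQ at €12.12 = 1117.4 < 14000, so use break Q=14000: TC = 6,820×€12.12 + (6,820/14000.0)×233 + (14000.0/2)×0.21×€12.12 = €100,588.30.
Lowest total cost among the candidates is at Q = 1104.8.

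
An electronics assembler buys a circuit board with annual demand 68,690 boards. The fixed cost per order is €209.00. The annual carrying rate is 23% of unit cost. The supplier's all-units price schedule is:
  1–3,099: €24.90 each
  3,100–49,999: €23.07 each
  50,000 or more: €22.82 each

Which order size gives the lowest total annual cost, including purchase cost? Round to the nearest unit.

Holding cost per unit per year at price C is H = 0.23·C.
Evaluate total cost at each tier's feasible EOQ or, if the EOQ is below the tier, at the tier's minimum quantity.
EOQ at €24.90 = 2239.1 (feasible in tier 1): TC = 68,690×€24.90 + (68,690/2239.1)×209 + (2239.1/2)×0.23×€24.90 = €1,723,204.26.
EOQ at €23.07 = 2326.2 < 3100, so use break Q=3100: TC = 68,690×€23.07 + (68,690/3100.0)×209 + (3100.0/2)×0.23×€23.07 = €1,597,533.79.
EOQ at €22.82 = 2338.9 < 50000, so use break Q=50000: TC = 68,690×€22.82 + (68,690/50000.0)×209 + (50000.0/2)×0.23×€22.82 = €1,699,007.92.
Lowest total cost is €1,597,533.79 at Q = 3100.0.

Q* ≈ 3,100 boards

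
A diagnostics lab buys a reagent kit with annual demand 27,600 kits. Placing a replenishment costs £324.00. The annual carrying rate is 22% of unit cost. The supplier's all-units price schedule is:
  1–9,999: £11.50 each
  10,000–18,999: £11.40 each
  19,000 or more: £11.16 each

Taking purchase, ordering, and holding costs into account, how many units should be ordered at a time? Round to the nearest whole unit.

Q* ≈ 2,659 kits

Holding cost per unit per year at price C is H = 0.22·C.
Evaluate total cost at each tier's feasible EOQ or, if the EOQ is below the tier, at the tier's minimum quantity.
EOQ at £11.50 = 2658.8 (feasible in tier 1): TC = 27,600×£11.50 + (27,600/2658.8)×324 + (2658.8/2)×0.22×£11.50 = £324,126.70.
EOQ at £11.40 = 2670.4 < 10000, so use break Q=10000: TC = 27,600×£11.40 + (27,600/10000.0)×324 + (10000.0/2)×0.22×£11.40 = £328,074.24.
EOQ at £11.16 = 2699.0 < 19000, so use break Q=19000: TC = 27,600×£11.16 + (27,600/19000.0)×324 + (19000.0/2)×0.22×£11.16 = £331,811.05.
Lowest total cost is £324,126.70 at Q = 2658.8.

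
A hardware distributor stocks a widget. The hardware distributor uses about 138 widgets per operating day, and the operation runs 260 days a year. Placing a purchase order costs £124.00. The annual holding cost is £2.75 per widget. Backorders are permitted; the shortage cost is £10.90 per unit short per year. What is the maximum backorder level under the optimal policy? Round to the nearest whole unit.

Annual demand D = 138 × 260 = 35,880.
With planned backorders, Q* = √(2DS/H) · √((H+B)/B).
√(2DS/H) = √(2 × 35,880 × 124 / 2.75) = 1798.812.
√((H+B)/B) = √((2.75+10.9)/10.9) = 1.1191.
Q* ≈ 2012.977.
S* = Q* · H/(H+B) = 2012.977 × 2.75/13.65 ≈ 405.545.

S* ≈ 406 widgets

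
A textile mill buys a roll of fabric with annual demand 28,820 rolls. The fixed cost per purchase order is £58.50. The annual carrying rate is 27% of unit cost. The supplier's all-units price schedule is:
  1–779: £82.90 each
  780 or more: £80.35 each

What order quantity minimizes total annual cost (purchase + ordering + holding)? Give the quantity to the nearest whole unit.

Q* ≈ 780 rolls

Holding cost per unit per year at price C is H = 0.27·C.
Evaluate total cost at each tier's feasible EOQ or, if the EOQ is below the tier, at the tier's minimum quantity.
EOQ at £82.90 = 388.1 (feasible in tier 1): TC = 28,820×£82.90 + (28,820/388.1)×58.5 + (388.1/2)×0.27×£82.90 = £2,397,865.58.
EOQ at £80.35 = 394.2 < 780, so use break Q=780: TC = 28,820×£80.35 + (28,820/780.0)×58.5 + (780.0/2)×0.27×£80.35 = £2,326,309.35.
Lowest total cost is £2,326,309.35 at Q = 780.0.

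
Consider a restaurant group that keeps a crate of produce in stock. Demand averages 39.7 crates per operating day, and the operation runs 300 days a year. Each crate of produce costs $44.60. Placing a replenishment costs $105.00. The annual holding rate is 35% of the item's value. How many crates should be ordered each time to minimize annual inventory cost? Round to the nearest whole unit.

Q* ≈ 400 crates

Annual demand D = 39.7 × 300 = 11,910.
Holding cost H = 0.35 × $44.60 = $15.6100 per unit per year.
EOQ = √(2DS / H) = √(2 × 11,910 × 105 / 15.61).
= √(2,501,100 / 15.61) = √160,224.2152 ≈ 400.280.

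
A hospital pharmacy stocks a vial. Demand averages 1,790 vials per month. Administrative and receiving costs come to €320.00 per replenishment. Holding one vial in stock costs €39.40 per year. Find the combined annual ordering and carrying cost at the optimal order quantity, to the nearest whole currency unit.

Annual demand D = 1,790 × 12 = 21,480.
EOQ = √(2DS/H) = √(2 × 21,480 × 320 / 39.4) ≈ 590.69.
At the optimum the two cost components are equal, so total cost = 2·(Q*/2)H = Q*·H.
Minimum total = √(2DSH) = √(2 × 21,480 × 320 × 39.4) ≈ 23273.154.

TC* ≈ €23,273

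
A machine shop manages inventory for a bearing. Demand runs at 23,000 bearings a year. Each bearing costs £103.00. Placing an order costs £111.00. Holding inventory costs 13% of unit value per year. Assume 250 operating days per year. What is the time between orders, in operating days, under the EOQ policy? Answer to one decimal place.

T ≈ 6.7 days

Holding cost H = 0.13 × £103.00 = £13.3900 per unit per year.
EOQ = √(2DS/H) = √(2 × 23,000 × 111 / 13.39) ≈ 617.52.
Cycle time = Q*/D × 250 = 617.52 / 23,000 × 250 ≈ 6.712 days.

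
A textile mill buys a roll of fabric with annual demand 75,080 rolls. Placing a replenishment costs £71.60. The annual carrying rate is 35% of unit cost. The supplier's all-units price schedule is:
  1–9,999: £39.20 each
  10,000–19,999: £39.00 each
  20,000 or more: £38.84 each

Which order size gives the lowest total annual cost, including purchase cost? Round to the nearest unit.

Q* ≈ 885 rolls

Holding cost per unit per year at price C is H = 0.35·C.
Candidates are each tier's EOQ (if it falls in that tier) and each price-break quantity.
EOQ at £39.20 = 885.2 (feasible in tier 1): TC = 75,080×£39.20 + (75,080/885.2)×71.6 + (885.2/2)×0.35×£39.20 = £2,955,281.37.
EOQ at £39.00 = 887.5 < 10000, so use break Q=10000: TC = 75,080×£39.00 + (75,080/10000.0)×71.6 + (10000.0/2)×0.35×£39.00 = £2,996,907.57.
EOQ at £38.84 = 889.3 < 20000, so use break Q=20000: TC = 75,080×£38.84 + (75,080/20000.0)×71.6 + (20000.0/2)×0.35×£38.84 = £3,052,315.99.
Lowest total cost is £2,955,281.37 at Q = 885.2.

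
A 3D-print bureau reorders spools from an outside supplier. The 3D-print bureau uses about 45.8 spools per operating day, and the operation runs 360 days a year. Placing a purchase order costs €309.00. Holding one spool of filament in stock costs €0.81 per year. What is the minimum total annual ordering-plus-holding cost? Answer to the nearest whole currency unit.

TC* ≈ €2,873

Annual demand D = 45.8 × 360 = 16,488.
The optimal lot size = √(2DS/H) = √(2 × 16,488 × 309 / 0.81) ≈ 3546.79.
At the optimum the two cost components are equal, so total cost = 2·(Q*/2)H = Q*·H.
Minimum total = √(2DSH) = √(2 × 16,488 × 309 × 0.81) ≈ 2872.902.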